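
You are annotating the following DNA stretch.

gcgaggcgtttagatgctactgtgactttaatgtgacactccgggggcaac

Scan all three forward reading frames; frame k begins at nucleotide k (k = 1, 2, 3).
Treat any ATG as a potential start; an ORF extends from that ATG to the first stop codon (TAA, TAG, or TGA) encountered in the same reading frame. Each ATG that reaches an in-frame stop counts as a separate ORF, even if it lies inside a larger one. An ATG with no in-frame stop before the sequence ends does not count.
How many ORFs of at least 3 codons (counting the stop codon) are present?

Frame 1: GCG AGG CGT TTA GAT GCT ACT GTG ACT TTA ATG TGA CAC TCC GGG GGC AAC — ATG at 31, stop TGA at 34 → 6 nt.
Frame 2: CGA GGC GTT TAG ATG CTA CTG TGA CTT TAA TGT GAC ACT CCG GGG GCA — ATG at 14, stop TGA at 23 → 12 nt.
Frame 3: GAG GCG TTT AGA TGC TAC TGT GAC TTT AAT GTG ACA CTC CGG GGG CAA — no ATG→stop ORF.
ORFs ≥ 3 codons: frame 2 14–25 (4 codons). Count = 1.

1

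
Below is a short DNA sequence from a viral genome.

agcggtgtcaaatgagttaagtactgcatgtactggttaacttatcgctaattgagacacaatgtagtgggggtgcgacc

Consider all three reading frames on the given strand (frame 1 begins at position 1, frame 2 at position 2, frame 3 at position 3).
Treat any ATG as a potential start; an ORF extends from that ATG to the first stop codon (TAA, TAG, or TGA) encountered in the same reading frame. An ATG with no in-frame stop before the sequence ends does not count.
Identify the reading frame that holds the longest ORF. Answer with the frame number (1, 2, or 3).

Frame 1: AGC GGT GTC AAA TGA GTT AAG TAC TGC ATG TAC TGG TTA ACT TAT CGC TAA TTG AGA CAC AAT GTA GTG GGG GTG CGA — ATG at 28, stop TAA at 49 → 24 nt.
Frame 2: GCG GTG TCA AAT GAG TTA AGT ACT GCA TGT ACT GGT TAA CTT ATC GCT AAT TGA GAC ACA ATG TAG TGG GGG TGC GAC — ATG at 62, stop TAG at 65 → 6 nt.
Frame 3: CGG TGT CAA ATG AGT TAA GTA CTG CAT GTA CTG GTT AAC TTA TCG CTA ATT GAG ACA CAA TGT AGT GGG GGT GCG ACC — ATG at 12, stop TAA at 18 → 9 nt.
Longest ORF is 24 nt in frame 1 (positions 28–51).

1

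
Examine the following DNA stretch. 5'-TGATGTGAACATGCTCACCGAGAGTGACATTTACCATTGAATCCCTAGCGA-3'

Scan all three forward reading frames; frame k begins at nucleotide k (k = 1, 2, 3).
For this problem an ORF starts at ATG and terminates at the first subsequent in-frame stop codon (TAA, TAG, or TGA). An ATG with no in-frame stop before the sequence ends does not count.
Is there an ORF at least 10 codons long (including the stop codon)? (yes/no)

yes

Frame 1: TGA TGT GAA CAT GCT CAC CGA GAG TGA CAT TTA CCA TTG AAT CCC TAG CGA — no ATG→stop ORF.
Frame 2: GAT GTG AAC ATG CTC ACC GAG AGT GAC ATT TAC CAT TGA ATC CCT AGC — ATG at 11, stop TGA at 38 → 30 nt.
Frame 3: ATG TGA ACA TGC TCA CCG AGA GTG ACA TTT ACC ATT GAA TCC CTA GCG — ATG at 3, stop TGA at 6 → 6 nt.
Frame 2 has an ORF of 10 codons (positions 11–40) ≥ 10, so yes.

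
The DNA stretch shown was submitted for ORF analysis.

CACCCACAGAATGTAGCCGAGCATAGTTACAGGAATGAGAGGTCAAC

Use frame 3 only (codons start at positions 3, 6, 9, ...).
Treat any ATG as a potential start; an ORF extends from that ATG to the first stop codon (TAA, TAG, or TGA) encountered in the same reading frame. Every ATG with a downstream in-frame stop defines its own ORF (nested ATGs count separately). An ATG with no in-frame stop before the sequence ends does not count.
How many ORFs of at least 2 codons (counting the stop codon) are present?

Frame 3: CCC ACA GAA TGT AGC CGA GCA TAG TTA CAG GAA TGA GAG GTC AAC — no ATG→stop ORF.
No ORF reaches 2 codons. Count = 0.

0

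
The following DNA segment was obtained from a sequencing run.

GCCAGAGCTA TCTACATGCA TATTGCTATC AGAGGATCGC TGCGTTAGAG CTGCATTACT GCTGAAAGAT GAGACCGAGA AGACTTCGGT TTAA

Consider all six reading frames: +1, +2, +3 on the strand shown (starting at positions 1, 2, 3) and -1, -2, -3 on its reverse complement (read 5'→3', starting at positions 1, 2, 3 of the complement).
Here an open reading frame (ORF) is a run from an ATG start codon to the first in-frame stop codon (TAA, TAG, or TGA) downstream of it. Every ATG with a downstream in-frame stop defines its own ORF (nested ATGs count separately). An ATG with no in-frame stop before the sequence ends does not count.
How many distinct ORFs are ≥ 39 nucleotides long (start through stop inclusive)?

Reverse complement (5'→3'): TTAAACCGAAGTCTTCTCGGTCTCATCTTTCAGCAGTAATGCAGCTCTAACGCAGCGATCCTCTGATAGCAATATGCATGTAGATAGCTCTGGC
Frame +1: GCC AGA GCT ATC TAC ATG CAT ATT GCT ATC AGA GGA TCG CTG CGT TAG AGC TGC ATT ACT GCT GAA AGA TGA GAC CGA GAA GAC TTC GGT TTA — ATG at 16, stop TAG at 46 → 33 nt.
Frame +2: CCA GAG CTA TCT ACA TGC ATA TTG CTA TCA GAG GAT CGC TGC GTT AGA GCT GCA TTA CTG CTG AAA GAT GAG ACC GAG AAG ACT TCG GTT TAA — no ATG→stop ORF.
Frame +3: CAG AGC TAT CTA CAT GCA TAT TGC TAT CAG AGG ATC GCT GCG TTA GAG CTG CAT TAC TGC TGA AAG ATG AGA CCG AGA AGA CTT CGG TTT — no ATG→stop ORF.
Frame -1: TTA AAC CGA AGT CTT CTC GGT CTC ATC TTT CAG CAG TAA TGC AGC TCT AAC GCA GCG ATC CTC TGA TAG CAA TAT GCA TGT AGA TAG CTC TGG — no ATG→stop ORF.
Frame -2: TAA ACC GAA GTC TTC TCG GTC TCA TCT TTC AGC AGT AAT GCA GCT CTA ACG CAG CGA TCC TCT GAT AGC AAT ATG CAT GTA GAT AGC TCT GGC — no ATG→stop ORF.
Frame -3: AAA CCG AAG TCT TCT CGG TCT CAT CTT TCA GCA GTA ATG CAG CTC TAA CGC AGC GAT CCT CTG ATA GCA ATA TGC ATG TAG ATA GCT CTG — ATG at 39, stop TAA at 48 → 12 nt; ATG at 78, stop TAG at 81 → 6 nt.
No ORF reaches 39 nucleotides. Count = 0.

0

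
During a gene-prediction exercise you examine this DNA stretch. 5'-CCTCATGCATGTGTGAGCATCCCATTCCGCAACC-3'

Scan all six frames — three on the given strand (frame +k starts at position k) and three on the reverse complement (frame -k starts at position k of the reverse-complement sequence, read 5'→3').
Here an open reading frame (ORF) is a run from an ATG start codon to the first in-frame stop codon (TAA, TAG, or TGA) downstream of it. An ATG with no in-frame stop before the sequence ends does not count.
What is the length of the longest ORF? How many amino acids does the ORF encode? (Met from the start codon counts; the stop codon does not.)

5

Reverse complement (5'→3'): GGTTGCGGAATGGGATGCTCACACATGCATGAGG
Frame +1: CCT CAT GCA TGT GTG AGC ATC CCA TTC CGC AAC — no ATG→stop ORF.
Frame +2: CTC ATG CAT GTG TGA GCA TCC CAT TCC GCA ACC — ATG at 5, stop TGA at 14 → 12 nt.
Frame +3: TCA TGC ATG TGT GAG CAT CCC ATT CCG CAA — no ATG→stop ORF.
Frame -1: GGT TGC GGA ATG GGA TGC TCA CAC ATG CAT GAG — no ATG→stop ORF.
Frame -2: GTT GCG GAA TGG GAT GCT CAC ACA TGC ATG AGG — no ATG→stop ORF.
Frame -3: TTG CGG AAT GGG ATG CTC ACA CAT GCA TGA — ATG at 15, stop TGA at 30 → 18 nt.
Longest: frame -3, positions 15–32, 18 nt = 6 codons = 5 aa. → 5 amino acids.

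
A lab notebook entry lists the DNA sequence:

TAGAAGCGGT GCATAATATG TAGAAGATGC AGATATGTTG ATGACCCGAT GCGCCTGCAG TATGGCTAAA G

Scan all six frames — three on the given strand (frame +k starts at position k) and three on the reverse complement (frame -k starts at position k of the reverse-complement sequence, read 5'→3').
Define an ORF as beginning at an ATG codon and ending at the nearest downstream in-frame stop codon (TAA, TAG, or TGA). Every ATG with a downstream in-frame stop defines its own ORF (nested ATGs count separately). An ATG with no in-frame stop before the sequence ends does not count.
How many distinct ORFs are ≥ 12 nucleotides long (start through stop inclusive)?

Reverse complement (5'→3'): CTTTAGCCATACTGCAGGCGCATCGGGTCATCAACATATCTGCATCTTCTACATATTATGCACCGCTTCTA
Frame +1: TAG AAG CGG TGC ATA ATA TGT AGA AGA TGC AGA TAT GTT GAT GAC CCG ATG CGC CTG CAG TAT GGC TAA — ATG at 49, stop TAA at 67 → 21 nt.
Frame +2: AGA AGC GGT GCA TAA TAT GTA GAA GAT GCA GAT ATG TTG ATG ACC CGA TGC GCC TGC AGT ATG GCT AAA — no ATG→stop ORF.
Frame +3: GAA GCG GTG CAT AAT ATG TAG AAG ATG CAG ATA TGT TGA TGA CCC GAT GCG CCT GCA GTA TGG CTA AAG — ATG at 18, stop TAG at 21 → 6 nt; ATG at 27, stop TGA at 39 → 15 nt.
Frame -1: CTT TAG CCA TAC TGC AGG CGC ATC GGG TCA TCA ACA TAT CTG CAT CTT CTA CAT ATT ATG CAC CGC TTC — no ATG→stop ORF.
Frame -2: TTT AGC CAT ACT GCA GGC GCA TCG GGT CAT CAA CAT ATC TGC ATC TTC TAC ATA TTA TGC ACC GCT TCT — no ATG→stop ORF.
Frame -3: TTA GCC ATA CTG CAG GCG CAT CGG GTC ATC AAC ATA TCT GCA TCT TCT ACA TAT TAT GCA CCG CTT CTA — no ATG→stop ORF.
ORFs ≥ 12 nucleotides: frame +1 49–69 (21 nucleotides), frame +3 27–41 (15 nucleotides). Count = 2.

2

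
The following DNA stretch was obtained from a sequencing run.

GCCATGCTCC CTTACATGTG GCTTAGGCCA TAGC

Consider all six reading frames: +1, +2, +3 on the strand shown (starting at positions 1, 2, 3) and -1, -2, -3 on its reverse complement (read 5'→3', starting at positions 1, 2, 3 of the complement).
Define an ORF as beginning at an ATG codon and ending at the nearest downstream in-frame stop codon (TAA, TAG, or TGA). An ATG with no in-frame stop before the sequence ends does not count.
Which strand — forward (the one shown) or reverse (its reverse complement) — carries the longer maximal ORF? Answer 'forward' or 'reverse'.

forward

Reverse complement (5'→3'): GCTATGGCCTAAGCCACATGTAAGGGAGCATGGC
Frame +1: GCC ATG CTC CCT TAC ATG TGG CTT AGG CCA TAG — ATG at 4, stop TAG at 31 → 30 nt; ATG at 16, stop TAG at 31 → 18 nt.
Frame +2: CCA TGC TCC CTT ACA TGT GGC TTA GGC CAT AGC — no ATG→stop ORF.
Frame +3: CAT GCT CCC TTA CAT GTG GCT TAG GCC ATA — no ATG→stop ORF.
Frame -1: GCT ATG GCC TAA GCC ACA TGT AAG GGA GCA TGG — ATG at 4, stop TAA at 10 → 9 nt.
Frame -2: CTA TGG CCT AAG CCA CAT GTA AGG GAG CAT GGC — no ATG→stop ORF.
Frame -3: TAT GGC CTA AGC CAC ATG TAA GGG AGC ATG — ATG at 18, stop TAA at 21 → 6 nt.
Forward-strand max 30 nt; reverse-strand max 9 nt. The forward strand has the longer ORF.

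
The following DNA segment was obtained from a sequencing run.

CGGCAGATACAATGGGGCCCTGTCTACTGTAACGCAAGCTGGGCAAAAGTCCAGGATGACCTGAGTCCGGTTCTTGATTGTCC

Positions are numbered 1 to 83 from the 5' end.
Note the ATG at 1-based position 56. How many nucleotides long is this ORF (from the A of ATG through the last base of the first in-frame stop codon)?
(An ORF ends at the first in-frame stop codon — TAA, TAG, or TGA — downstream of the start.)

9

Codons from position 56: ATG (56–58), ACC (59–61), TGA (62–64).
TGA is the first in-frame stop; ORF spans 56–64, 9 nucleotides.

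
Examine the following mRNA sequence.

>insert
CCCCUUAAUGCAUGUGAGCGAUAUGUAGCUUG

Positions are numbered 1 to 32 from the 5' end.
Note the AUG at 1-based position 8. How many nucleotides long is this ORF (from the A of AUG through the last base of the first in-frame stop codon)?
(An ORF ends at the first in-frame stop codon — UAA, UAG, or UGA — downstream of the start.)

21

Codons from position 8: AUG (8–10), CAU (11–13), GUG (14–16), AGC (17–19), GAU (20–22), AUG (23–25), UAG (26–28).
UAG is the first in-frame stop; ORF spans 8–28, 21 nucleotides.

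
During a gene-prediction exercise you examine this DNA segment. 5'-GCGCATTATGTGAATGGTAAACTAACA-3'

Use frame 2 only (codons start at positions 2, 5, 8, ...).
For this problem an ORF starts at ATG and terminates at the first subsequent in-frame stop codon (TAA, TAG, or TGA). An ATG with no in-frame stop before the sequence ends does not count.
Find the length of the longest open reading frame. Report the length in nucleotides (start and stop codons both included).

12

Frame 2: CGC ATT ATG TGA ATG GTA AAC TAA — ATG at 8, stop TGA at 11 → 6 nt; ATG at 14, stop TAA at 23 → 12 nt.
Longest: frame 2, positions 14–25, 12 nt = 4 codons = 3 aa. → 12 nucleotides.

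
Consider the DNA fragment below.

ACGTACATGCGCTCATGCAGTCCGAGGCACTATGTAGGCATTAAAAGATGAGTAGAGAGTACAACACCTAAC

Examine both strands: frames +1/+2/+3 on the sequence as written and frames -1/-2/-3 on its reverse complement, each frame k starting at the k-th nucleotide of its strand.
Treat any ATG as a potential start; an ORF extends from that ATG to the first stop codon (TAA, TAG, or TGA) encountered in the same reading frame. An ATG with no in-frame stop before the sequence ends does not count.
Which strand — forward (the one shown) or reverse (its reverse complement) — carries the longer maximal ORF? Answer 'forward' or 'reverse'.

forward

Reverse complement (5'→3'): GTTAGGTGTTGTACTCTCTACTCATCTTTTAATGCCTACATAGTGCCTCGGACTGCATGAGCGCATGTACGT
Frame +1: ACG TAC ATG CGC TCA TGC AGT CCG AGG CAC TAT GTA GGC ATT AAA AGA TGA GTA GAG AGT ACA ACA CCT AAC — ATG at 7, stop TGA at 49 → 45 nt.
Frame +2: CGT ACA TGC GCT CAT GCA GTC CGA GGC ACT ATG TAG GCA TTA AAA GAT GAG TAG AGA GTA CAA CAC CTA — ATG at 32, stop TAG at 35 → 6 nt.
Frame +3: GTA CAT GCG CTC ATG CAG TCC GAG GCA CTA TGT AGG CAT TAA AAG ATG AGT AGA GAG TAC AAC ACC TAA — ATG at 15, stop TAA at 42 → 30 nt; ATG at 48, stop TAA at 69 → 24 nt.
Frame -1: GTT AGG TGT TGT ACT CTC TAC TCA TCT TTT AAT GCC TAC ATA GTG CCT CGG ACT GCA TGA GCG CAT GTA CGT — no ATG→stop ORF.
Frame -2: TTA GGT GTT GTA CTC TCT ACT CAT CTT TTA ATG CCT ACA TAG TGC CTC GGA CTG CAT GAG CGC ATG TAC — ATG at 32, stop TAG at 41 → 12 nt.
Frame -3: TAG GTG TTG TAC TCT CTA CTC ATC TTT TAA TGC CTA CAT AGT GCC TCG GAC TGC ATG AGC GCA TGT ACG — no ATG→stop ORF.
Forward-strand max 45 nt; reverse-strand max 12 nt. The forward strand has the longer ORF.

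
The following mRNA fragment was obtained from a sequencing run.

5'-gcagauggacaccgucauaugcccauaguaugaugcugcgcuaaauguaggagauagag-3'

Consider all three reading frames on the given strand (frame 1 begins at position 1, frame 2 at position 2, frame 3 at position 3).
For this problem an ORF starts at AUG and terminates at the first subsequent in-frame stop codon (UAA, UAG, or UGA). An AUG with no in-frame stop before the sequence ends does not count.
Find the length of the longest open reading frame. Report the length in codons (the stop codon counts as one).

Frame 1: GCA GAU GGA CAC CGU CAU AUG CCC AUA GUA UGA UGC UGC GCU AAA UGU AGG AGA UAG — AUG at 19, stop UGA at 31 → 15 nt.
Frame 2: CAG AUG GAC ACC GUC AUA UGC CCA UAG UAU GAU GCU GCG CUA AAU GUA GGA GAU AGA — AUG at 5, stop UAG at 26 → 24 nt.
Frame 3: AGA UGG ACA CCG UCA UAU GCC CAU AGU AUG AUG CUG CGC UAA AUG UAG GAG AUA GAG — AUG at 30, stop UAA at 42 → 15 nt; AUG at 33, stop UAA at 42 → 12 nt; AUG at 45, stop UAG at 48 → 6 nt.
Longest: frame 2, positions 5–28, 24 nt = 8 codons = 7 aa. → 8 codons.

8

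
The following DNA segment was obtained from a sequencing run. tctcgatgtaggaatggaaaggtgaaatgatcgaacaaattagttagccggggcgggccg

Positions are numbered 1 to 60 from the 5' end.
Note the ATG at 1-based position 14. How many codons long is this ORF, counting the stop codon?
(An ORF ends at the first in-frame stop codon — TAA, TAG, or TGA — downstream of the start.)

Codons from position 14: ATG (14–16), GAA (17–19), AGG (20–22), TGA (23–25).
TGA is the first in-frame stop; that's 4 codons including the stop.

4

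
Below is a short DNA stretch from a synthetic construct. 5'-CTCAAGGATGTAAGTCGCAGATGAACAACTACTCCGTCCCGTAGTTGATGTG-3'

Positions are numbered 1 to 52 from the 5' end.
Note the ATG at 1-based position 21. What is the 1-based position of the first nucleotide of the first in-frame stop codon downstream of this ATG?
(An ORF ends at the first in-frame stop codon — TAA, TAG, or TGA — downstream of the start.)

Codons from position 21: ATG (21–23), AAC (24–26), AAC (27–29), TAC (30–32), TCC (33–35), GTC (36–38), CCG (39–41), TAG (42–44).
TAG is a stop codon; it begins at position 42.

42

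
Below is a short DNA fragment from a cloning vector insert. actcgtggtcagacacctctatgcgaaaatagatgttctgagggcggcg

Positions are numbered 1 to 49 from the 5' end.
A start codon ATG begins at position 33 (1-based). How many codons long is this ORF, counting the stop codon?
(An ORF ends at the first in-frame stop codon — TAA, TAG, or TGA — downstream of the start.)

Codons from position 33: ATG (33–35), TTC (36–38), TGA (39–41).
TGA is the first in-frame stop; that's 3 codons including the stop.

3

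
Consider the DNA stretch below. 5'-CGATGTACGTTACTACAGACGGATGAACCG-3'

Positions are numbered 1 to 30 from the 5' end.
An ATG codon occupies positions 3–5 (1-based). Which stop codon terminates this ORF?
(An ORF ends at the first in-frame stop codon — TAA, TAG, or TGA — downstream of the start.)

Codons from position 3: ATG (3–5), TAC (6–8), GTT (9–11), ACT (12–14), ACA (15–17), GAC (18–20), GGA (21–23), TGA (24–26).
The first in-frame stop codon is TGA.

TGA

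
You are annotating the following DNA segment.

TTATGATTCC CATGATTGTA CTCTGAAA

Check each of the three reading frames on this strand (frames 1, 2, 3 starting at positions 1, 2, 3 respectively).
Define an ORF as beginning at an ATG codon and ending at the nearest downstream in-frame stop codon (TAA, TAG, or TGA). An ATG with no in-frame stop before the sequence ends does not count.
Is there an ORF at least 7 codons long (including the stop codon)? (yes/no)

yes

Frame 1: TTA TGA TTC CCA TGA TTG TAC TCT GAA — no ATG→stop ORF.
Frame 2: TAT GAT TCC CAT GAT TGT ACT CTG AAA — no ATG→stop ORF.
Frame 3: ATG ATT CCC ATG ATT GTA CTC TGA — ATG at 3, stop TGA at 24 → 24 nt; ATG at 12, stop TGA at 24 → 15 nt.
Frame 3 has an ORF of 8 codons (positions 3–26) ≥ 7, so yes.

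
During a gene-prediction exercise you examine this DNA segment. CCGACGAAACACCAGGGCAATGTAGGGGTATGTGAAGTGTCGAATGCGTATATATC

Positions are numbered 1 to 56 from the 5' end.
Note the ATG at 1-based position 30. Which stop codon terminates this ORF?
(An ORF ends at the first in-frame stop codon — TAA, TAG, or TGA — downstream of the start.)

TGA

Codons from position 30: ATG (30–32), TGA (33–35).
The first in-frame stop codon is TGA.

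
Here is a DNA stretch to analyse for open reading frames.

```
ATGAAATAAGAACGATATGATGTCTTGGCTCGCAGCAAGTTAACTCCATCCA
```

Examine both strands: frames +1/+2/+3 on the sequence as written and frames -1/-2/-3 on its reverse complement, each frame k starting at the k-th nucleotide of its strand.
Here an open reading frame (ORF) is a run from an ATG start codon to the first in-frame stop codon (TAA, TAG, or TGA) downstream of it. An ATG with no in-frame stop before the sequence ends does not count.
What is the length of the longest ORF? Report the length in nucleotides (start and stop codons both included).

27

Reverse complement (5'→3'): TGGATGGAGTTAACTTGCTGCGAGCCAAGACATCATATCGTTCTTATTTCAT
Frame +1: ATG AAA TAA GAA CGA TAT GAT GTC TTG GCT CGC AGC AAG TTA ACT CCA TCC — ATG at 1, stop TAA at 7 → 9 nt.
Frame +2: TGA AAT AAG AAC GAT ATG ATG TCT TGG CTC GCA GCA AGT TAA CTC CAT CCA — ATG at 17, stop TAA at 41 → 27 nt; ATG at 20, stop TAA at 41 → 24 nt.
Frame +3: GAA ATA AGA ACG ATA TGA TGT CTT GGC TCG CAG CAA GTT AAC TCC ATC — no ATG→stop ORF.
Frame -1: TGG ATG GAG TTA ACT TGC TGC GAG CCA AGA CAT CAT ATC GTT CTT ATT TCA — no ATG→stop ORF.
Frame -2: GGA TGG AGT TAA CTT GCT GCG AGC CAA GAC ATC ATA TCG TTC TTA TTT CAT — no ATG→stop ORF.
Frame -3: GAT GGA GTT AAC TTG CTG CGA GCC AAG ACA TCA TAT CGT TCT TAT TTC — no ATG→stop ORF.
Longest: frame +2, positions 17–43, 27 nt = 9 codons = 8 aa. → 27 nucleotides.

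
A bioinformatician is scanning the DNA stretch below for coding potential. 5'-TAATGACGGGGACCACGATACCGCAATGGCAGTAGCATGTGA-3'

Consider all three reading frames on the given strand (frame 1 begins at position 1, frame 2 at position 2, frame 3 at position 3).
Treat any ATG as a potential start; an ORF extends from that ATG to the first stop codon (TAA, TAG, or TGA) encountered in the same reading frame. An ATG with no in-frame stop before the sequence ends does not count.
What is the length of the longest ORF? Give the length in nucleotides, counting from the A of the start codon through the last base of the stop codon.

Frame 1: TAA TGA CGG GGA CCA CGA TAC CGC AAT GGC AGT AGC ATG TGA — ATG at 37, stop TGA at 40 → 6 nt.
Frame 2: AAT GAC GGG GAC CAC GAT ACC GCA ATG GCA GTA GCA TGT — no ATG→stop ORF.
Frame 3: ATG ACG GGG ACC ACG ATA CCG CAA TGG CAG TAG CAT GTG — ATG at 3, stop TAG at 33 → 33 nt.
Longest: frame 3, positions 3–35, 33 nt = 11 codons = 10 aa. → 33 nucleotides.

33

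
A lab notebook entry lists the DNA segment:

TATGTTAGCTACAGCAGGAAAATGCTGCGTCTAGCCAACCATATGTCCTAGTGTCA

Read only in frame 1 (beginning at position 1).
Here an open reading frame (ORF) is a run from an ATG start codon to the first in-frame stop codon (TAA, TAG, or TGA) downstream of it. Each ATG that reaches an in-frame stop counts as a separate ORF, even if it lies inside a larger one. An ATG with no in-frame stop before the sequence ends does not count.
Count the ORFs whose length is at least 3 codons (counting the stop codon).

Frame 1: TAT GTT AGC TAC AGC AGG AAA ATG CTG CGT CTA GCC AAC CAT ATG TCC TAG TGT — ATG at 22, stop TAG at 49 → 30 nt; ATG at 43, stop TAG at 49 → 9 nt.
ORFs ≥ 3 codons: frame 1 22–51 (10 codons), frame 1 43–51 (3 codons). Count = 2.

2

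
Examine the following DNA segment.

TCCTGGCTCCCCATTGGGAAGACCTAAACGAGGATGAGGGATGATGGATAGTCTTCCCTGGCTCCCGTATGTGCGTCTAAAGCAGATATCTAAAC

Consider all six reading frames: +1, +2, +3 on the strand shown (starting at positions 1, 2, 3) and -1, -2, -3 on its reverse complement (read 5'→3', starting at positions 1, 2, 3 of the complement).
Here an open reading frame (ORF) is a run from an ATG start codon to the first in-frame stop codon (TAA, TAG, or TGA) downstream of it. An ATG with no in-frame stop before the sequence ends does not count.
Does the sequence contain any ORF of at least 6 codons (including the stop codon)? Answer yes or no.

Reverse complement (5'→3'): GTTTAGATATCTGCTTTAGACGCACATACGGGAGCCAGGGAAGACTATCCATCATCCCTCATCCTCGTTTAGGTCTTCCCAATGGGGAGCCAGGA
Frame +1: TCC TGG CTC CCC ATT GGG AAG ACC TAA ACG AGG ATG AGG GAT GAT GGA TAG TCT TCC CTG GCT CCC GTA TGT GCG TCT AAA GCA GAT ATC TAA — ATG at 34, stop TAG at 49 → 18 nt.
Frame +2: CCT GGC TCC CCA TTG GGA AGA CCT AAA CGA GGA TGA GGG ATG ATG GAT AGT CTT CCC TGG CTC CCG TAT GTG CGT CTA AAG CAG ATA TCT AAA — no ATG→stop ORF.
Frame +3: CTG GCT CCC CAT TGG GAA GAC CTA AAC GAG GAT GAG GGA TGA TGG ATA GTC TTC CCT GGC TCC CGT ATG TGC GTC TAA AGC AGA TAT CTA AAC — ATG at 69, stop TAA at 78 → 12 nt.
Frame -1: GTT TAG ATA TCT GCT TTA GAC GCA CAT ACG GGA GCC AGG GAA GAC TAT CCA TCA TCC CTC ATC CTC GTT TAG GTC TTC CCA ATG GGG AGC CAG — no ATG→stop ORF.
Frame -2: TTT AGA TAT CTG CTT TAG ACG CAC ATA CGG GAG CCA GGG AAG ACT ATC CAT CAT CCC TCA TCC TCG TTT AGG TCT TCC CAA TGG GGA GCC AGG — no ATG→stop ORF.
Frame -3: TTA GAT ATC TGC TTT AGA CGC ACA TAC GGG AGC CAG GGA AGA CTA TCC ATC ATC CCT CAT CCT CGT TTA GGT CTT CCC AAT GGG GAG CCA GGA — no ATG→stop ORF.
Frame +1 has an ORF of 6 codons (positions 34–51) ≥ 6, so yes.

yes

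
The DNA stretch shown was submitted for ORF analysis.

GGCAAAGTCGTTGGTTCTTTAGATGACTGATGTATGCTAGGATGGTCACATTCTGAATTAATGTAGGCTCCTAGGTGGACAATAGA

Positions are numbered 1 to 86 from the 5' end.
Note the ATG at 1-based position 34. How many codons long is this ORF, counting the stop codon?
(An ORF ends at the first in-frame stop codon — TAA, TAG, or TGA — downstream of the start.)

11

Codons from position 34: ATG (34–36), CTA (37–39), GGA (40–42), TGG (43–45), TCA (46–48), CAT (49–51), TCT (52–54), GAA (55–57), TTA (58–60), ATG (61–63), TAG (64–66).
TAG is the first in-frame stop; that's 11 codons including the stop.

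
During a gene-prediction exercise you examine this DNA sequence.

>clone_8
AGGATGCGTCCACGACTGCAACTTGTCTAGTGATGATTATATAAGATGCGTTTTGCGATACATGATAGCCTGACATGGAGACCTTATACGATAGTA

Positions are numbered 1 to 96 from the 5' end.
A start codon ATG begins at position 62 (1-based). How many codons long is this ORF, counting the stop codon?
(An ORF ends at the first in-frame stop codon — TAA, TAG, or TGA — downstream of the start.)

4

Codons from position 62: ATG (62–64), ATA (65–67), GCC (68–70), TGA (71–73).
TGA is the first in-frame stop; that's 4 codons including the stop.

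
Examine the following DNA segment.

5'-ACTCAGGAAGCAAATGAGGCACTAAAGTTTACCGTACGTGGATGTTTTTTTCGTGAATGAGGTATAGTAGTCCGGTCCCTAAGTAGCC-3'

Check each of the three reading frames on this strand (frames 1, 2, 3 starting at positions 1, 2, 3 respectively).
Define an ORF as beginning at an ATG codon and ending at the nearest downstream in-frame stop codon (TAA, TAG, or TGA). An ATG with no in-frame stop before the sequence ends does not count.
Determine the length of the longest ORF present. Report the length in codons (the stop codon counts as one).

Frame 1: ACT CAG GAA GCA AAT GAG GCA CTA AAG TTT ACC GTA CGT GGA TGT TTT TTT CGT GAA TGA GGT ATA GTA GTC CGG TCC CTA AGT AGC — no ATG→stop ORF.
Frame 2: CTC AGG AAG CAA ATG AGG CAC TAA AGT TTA CCG TAC GTG GAT GTT TTT TTC GTG AAT GAG GTA TAG TAG TCC GGT CCC TAA GTA GCC — ATG at 14, stop TAA at 23 → 12 nt.
Frame 3: TCA GGA AGC AAA TGA GGC ACT AAA GTT TAC CGT ACG TGG ATG TTT TTT TCG TGA ATG AGG TAT AGT AGT CCG GTC CCT AAG TAG — ATG at 42, stop TGA at 54 → 15 nt; ATG at 57, stop TAG at 84 → 30 nt.
Longest: frame 3, positions 57–86, 30 nt = 10 codons = 9 aa. → 10 codons.

10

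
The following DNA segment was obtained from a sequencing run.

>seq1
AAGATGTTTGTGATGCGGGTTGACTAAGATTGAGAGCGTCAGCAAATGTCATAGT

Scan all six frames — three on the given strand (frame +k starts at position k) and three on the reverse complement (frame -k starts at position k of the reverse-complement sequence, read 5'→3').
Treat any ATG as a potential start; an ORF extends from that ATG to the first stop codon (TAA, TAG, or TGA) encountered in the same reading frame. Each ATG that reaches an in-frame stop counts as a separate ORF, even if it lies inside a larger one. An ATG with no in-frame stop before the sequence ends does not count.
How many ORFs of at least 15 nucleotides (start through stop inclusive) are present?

Reverse complement (5'→3'): ACTATGACATTTGCTGACGCTCTCAATCTTAGTCAACCCGCATCACAAACATCTT
Frame +1: AAG ATG TTT GTG ATG CGG GTT GAC TAA GAT TGA GAG CGT CAG CAA ATG TCA TAG — ATG at 4, stop TAA at 25 → 24 nt; ATG at 13, stop TAA at 25 → 15 nt; ATG at 46, stop TAG at 52 → 9 nt.
Frame +2: AGA TGT TTG TGA TGC GGG TTG ACT AAG ATT GAG AGC GTC AGC AAA TGT CAT AGT — no ATG→stop ORF.
Frame +3: GAT GTT TGT GAT GCG GGT TGA CTA AGA TTG AGA GCG TCA GCA AAT GTC ATA — no ATG→stop ORF.
Frame -1: ACT ATG ACA TTT GCT GAC GCT CTC AAT CTT AGT CAA CCC GCA TCA CAA ACA TCT — no ATG→stop ORF.
Frame -2: CTA TGA CAT TTG CTG ACG CTC TCA ATC TTA GTC AAC CCG CAT CAC AAA CAT CTT — no ATG→stop ORF.
Frame -3: TAT GAC ATT TGC TGA CGC TCT CAA TCT TAG TCA ACC CGC ATC ACA AAC ATC — no ATG→stop ORF.
ORFs ≥ 15 nucleotides: frame +1 4–27 (24 nucleotides), frame +1 13–27 (15 nucleotides). Count = 2.

2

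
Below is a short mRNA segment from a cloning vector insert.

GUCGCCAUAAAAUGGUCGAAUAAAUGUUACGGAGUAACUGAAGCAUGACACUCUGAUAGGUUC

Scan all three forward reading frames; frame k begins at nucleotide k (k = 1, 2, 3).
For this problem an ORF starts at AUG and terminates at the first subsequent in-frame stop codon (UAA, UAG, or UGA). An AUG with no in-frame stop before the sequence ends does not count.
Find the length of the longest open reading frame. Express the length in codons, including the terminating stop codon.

Frame 1: GUC GCC AUA AAA UGG UCG AAU AAA UGU UAC GGA GUA ACU GAA GCA UGA CAC UCU GAU AGG UUC — no AUG→stop ORF.
Frame 2: UCG CCA UAA AAU GGU CGA AUA AAU GUU ACG GAG UAA CUG AAG CAU GAC ACU CUG AUA GGU — no AUG→stop ORF.
Frame 3: CGC CAU AAA AUG GUC GAA UAA AUG UUA CGG AGU AAC UGA AGC AUG ACA CUC UGA UAG GUU — AUG at 12, stop UAA at 21 → 12 nt; AUG at 24, stop UGA at 39 → 18 nt; AUG at 45, stop UGA at 54 → 12 nt.
Longest: frame 3, positions 24–41, 18 nt = 6 codons = 5 aa. → 6 codons.

6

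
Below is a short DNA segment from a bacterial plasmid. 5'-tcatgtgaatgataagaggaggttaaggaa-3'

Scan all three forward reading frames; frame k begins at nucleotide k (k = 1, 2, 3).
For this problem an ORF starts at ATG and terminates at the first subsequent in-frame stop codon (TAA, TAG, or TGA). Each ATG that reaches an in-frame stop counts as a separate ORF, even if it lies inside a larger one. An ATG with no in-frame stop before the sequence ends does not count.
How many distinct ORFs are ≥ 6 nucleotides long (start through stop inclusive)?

2

Frame 1: TCA TGT GAA TGA TAA GAG GAG GTT AAG GAA — no ATG→stop ORF.
Frame 2: CAT GTG AAT GAT AAG AGG AGG TTA AGG — no ATG→stop ORF.
Frame 3: ATG TGA ATG ATA AGA GGA GGT TAA GGA — ATG at 3, stop TGA at 6 → 6 nt; ATG at 9, stop TAA at 24 → 18 nt.
ORFs ≥ 6 nucleotides: frame 3 3–8 (6 nucleotides), frame 3 9–26 (18 nucleotides). Count = 2.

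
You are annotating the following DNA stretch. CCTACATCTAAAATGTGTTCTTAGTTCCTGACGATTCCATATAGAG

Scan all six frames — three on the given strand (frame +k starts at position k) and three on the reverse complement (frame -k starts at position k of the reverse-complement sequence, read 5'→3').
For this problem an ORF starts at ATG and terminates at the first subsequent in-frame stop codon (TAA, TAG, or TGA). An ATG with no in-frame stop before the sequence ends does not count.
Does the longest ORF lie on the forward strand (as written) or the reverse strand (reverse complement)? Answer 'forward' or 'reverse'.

Reverse complement (5'→3'): CTCTATATGGAATCGTCAGGAACTAAGAACACATTTTAGATGTAGG
Frame +1: CCT ACA TCT AAA ATG TGT TCT TAG TTC CTG ACG ATT CCA TAT AGA — ATG at 13, stop TAG at 22 → 12 nt.
Frame +2: CTA CAT CTA AAA TGT GTT CTT AGT TCC TGA CGA TTC CAT ATA GAG — no ATG→stop ORF.
Frame +3: TAC ATC TAA AAT GTG TTC TTA GTT CCT GAC GAT TCC ATA TAG — no ATG→stop ORF.
Frame -1: CTC TAT ATG GAA TCG TCA GGA ACT AAG AAC ACA TTT TAG ATG TAG — ATG at 7, stop TAG at 37 → 33 nt; ATG at 40, stop TAG at 43 → 6 nt.
Frame -2: TCT ATA TGG AAT CGT CAG GAA CTA AGA ACA CAT TTT AGA TGT AGG — no ATG→stop ORF.
Frame -3: CTA TAT GGA ATC GTC AGG AAC TAA GAA CAC ATT TTA GAT GTA — no ATG→stop ORF.
Forward-strand max 12 nt; reverse-strand max 33 nt. The reverse strand has the longer ORF.

reverse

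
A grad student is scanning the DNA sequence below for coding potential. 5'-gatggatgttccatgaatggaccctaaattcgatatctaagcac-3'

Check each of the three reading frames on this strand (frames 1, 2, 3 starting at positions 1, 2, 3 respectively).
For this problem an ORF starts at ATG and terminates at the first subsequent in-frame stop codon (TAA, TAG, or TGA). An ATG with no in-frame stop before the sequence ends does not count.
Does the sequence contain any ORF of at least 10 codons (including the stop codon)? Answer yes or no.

no

Frame 1: GAT GGA TGT TCC ATG AAT GGA CCC TAA ATT CGA TAT CTA AGC — ATG at 13, stop TAA at 25 → 15 nt.
Frame 2: ATG GAT GTT CCA TGA ATG GAC CCT AAA TTC GAT ATC TAA GCA — ATG at 2, stop TGA at 14 → 15 nt; ATG at 17, stop TAA at 38 → 24 nt.
Frame 3: TGG ATG TTC CAT GAA TGG ACC CTA AAT TCG ATA TCT AAG CAC — no ATG→stop ORF.
Largest ORF found is 8 codons < 10, so no.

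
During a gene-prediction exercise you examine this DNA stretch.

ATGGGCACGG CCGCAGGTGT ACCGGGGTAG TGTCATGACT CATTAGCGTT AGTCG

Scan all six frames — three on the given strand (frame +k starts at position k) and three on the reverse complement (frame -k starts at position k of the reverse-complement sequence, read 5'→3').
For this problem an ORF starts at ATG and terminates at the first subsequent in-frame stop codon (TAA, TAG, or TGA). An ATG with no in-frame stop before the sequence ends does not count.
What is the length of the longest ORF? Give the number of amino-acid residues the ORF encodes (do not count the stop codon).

9

Reverse complement (5'→3'): CGACTAACGCTAATGAGTCATGACACTACCCCGGTACACCTGCGGCCGTGCCCAT
Frame +1: ATG GGC ACG GCC GCA GGT GTA CCG GGG TAG TGT CAT GAC TCA TTA GCG TTA GTC — ATG at 1, stop TAG at 28 → 30 nt.
Frame +2: TGG GCA CGG CCG CAG GTG TAC CGG GGT AGT GTC ATG ACT CAT TAG CGT TAG TCG — ATG at 35, stop TAG at 44 → 12 nt.
Frame +3: GGG CAC GGC CGC AGG TGT ACC GGG GTA GTG TCA TGA CTC ATT AGC GTT AGT — no ATG→stop ORF.
Frame -1: CGA CTA ACG CTA ATG AGT CAT GAC ACT ACC CCG GTA CAC CTG CGG CCG TGC CCA — no ATG→stop ORF.
Frame -2: GAC TAA CGC TAA TGA GTC ATG ACA CTA CCC CGG TAC ACC TGC GGC CGT GCC CAT — no ATG→stop ORF.
Frame -3: ACT AAC GCT AAT GAG TCA TGA CAC TAC CCC GGT ACA CCT GCG GCC GTG CCC — no ATG→stop ORF.
Longest: frame +1, positions 1–30, 30 nt = 10 codons = 9 aa. → 9 amino acids.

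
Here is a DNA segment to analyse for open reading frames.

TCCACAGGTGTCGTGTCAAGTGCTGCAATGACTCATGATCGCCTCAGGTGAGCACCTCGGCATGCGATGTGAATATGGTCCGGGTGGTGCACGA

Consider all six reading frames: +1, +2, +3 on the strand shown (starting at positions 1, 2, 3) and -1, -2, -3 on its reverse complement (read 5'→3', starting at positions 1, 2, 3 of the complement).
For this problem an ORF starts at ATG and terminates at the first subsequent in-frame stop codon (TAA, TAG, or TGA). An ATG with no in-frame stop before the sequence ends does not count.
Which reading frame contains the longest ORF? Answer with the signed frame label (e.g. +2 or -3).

Reverse complement (5'→3'): TCGTGCACCACCCGGACCATATTCACATCGCATGCCGAGGTGCTCACCTGAGGCGATCATGAGTCATTGCAGCACTTGACACGACACCTGTGGA
Frame +1: TCC ACA GGT GTC GTG TCA AGT GCT GCA ATG ACT CAT GAT CGC CTC AGG TGA GCA CCT CGG CAT GCG ATG TGA ATA TGG TCC GGG TGG TGC ACG — ATG at 28, stop TGA at 49 → 24 nt; ATG at 67, stop TGA at 70 → 6 nt.
Frame +2: CCA CAG GTG TCG TGT CAA GTG CTG CAA TGA CTC ATG ATC GCC TCA GGT GAG CAC CTC GGC ATG CGA TGT GAA TAT GGT CCG GGT GGT GCA CGA — no ATG→stop ORF.
Frame +3: CAC AGG TGT CGT GTC AAG TGC TGC AAT GAC TCA TGA TCG CCT CAG GTG AGC ACC TCG GCA TGC GAT GTG AAT ATG GTC CGG GTG GTG CAC — no ATG→stop ORF.
Frame -1: TCG TGC ACC ACC CGG ACC ATA TTC ACA TCG CAT GCC GAG GTG CTC ACC TGA GGC GAT CAT GAG TCA TTG CAG CAC TTG ACA CGA CAC CTG TGG — no ATG→stop ORF.
Frame -2: CGT GCA CCA CCC GGA CCA TAT TCA CAT CGC ATG CCG AGG TGC TCA CCT GAG GCG ATC ATG AGT CAT TGC AGC ACT TGA CAC GAC ACC TGT GGA — ATG at 32, stop TGA at 77 → 48 nt; ATG at 59, stop TGA at 77 → 21 nt.
Frame -3: GTG CAC CAC CCG GAC CAT ATT CAC ATC GCA TGC CGA GGT GCT CAC CTG AGG CGA TCA TGA GTC ATT GCA GCA CTT GAC ACG ACA CCT GTG — no ATG→stop ORF.
Longest ORF is 48 nt in frame -2 (positions 32–79).

-2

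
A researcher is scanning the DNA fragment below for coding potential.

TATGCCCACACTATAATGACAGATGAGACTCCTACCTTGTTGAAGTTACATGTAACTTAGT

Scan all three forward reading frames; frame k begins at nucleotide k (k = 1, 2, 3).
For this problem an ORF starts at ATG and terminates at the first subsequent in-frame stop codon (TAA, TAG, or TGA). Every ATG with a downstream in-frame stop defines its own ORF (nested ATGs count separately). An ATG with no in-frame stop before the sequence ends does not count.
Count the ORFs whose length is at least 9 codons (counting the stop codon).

Frame 1: TAT GCC CAC ACT ATA ATG ACA GAT GAG ACT CCT ACC TTG TTG AAG TTA CAT GTA ACT TAG — ATG at 16, stop TAG at 58 → 45 nt.
Frame 2: ATG CCC ACA CTA TAA TGA CAG ATG AGA CTC CTA CCT TGT TGA AGT TAC ATG TAA CTT AGT — ATG at 2, stop TAA at 14 → 15 nt; ATG at 23, stop TGA at 41 → 21 nt; ATG at 50, stop TAA at 53 → 6 nt.
Frame 3: TGC CCA CAC TAT AAT GAC AGA TGA GAC TCC TAC CTT GTT GAA GTT ACA TGT AAC TTA — no ATG→stop ORF.
ORFs ≥ 9 codons: frame 1 16–60 (15 codons). Count = 1.

1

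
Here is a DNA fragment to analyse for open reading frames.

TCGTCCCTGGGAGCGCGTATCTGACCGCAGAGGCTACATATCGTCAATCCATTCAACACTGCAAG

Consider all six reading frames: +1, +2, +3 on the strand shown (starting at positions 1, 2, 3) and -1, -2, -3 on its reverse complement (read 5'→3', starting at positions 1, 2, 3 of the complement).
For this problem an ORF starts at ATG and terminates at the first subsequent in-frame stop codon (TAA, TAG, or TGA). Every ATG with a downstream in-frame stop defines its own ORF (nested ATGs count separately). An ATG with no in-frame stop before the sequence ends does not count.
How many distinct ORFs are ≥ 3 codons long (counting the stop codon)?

Reverse complement (5'→3'): CTTGCAGTGTTGAATGGATTGACGATATGTAGCCTCTGCGGTCAGATACGCGCTCCCAGGGACGA
Frame +1: TCG TCC CTG GGA GCG CGT ATC TGA CCG CAG AGG CTA CAT ATC GTC AAT CCA TTC AAC ACT GCA — no ATG→stop ORF.
Frame +2: CGT CCC TGG GAG CGC GTA TCT GAC CGC AGA GGC TAC ATA TCG TCA ATC CAT TCA ACA CTG CAA — no ATG→stop ORF.
Frame +3: GTC CCT GGG AGC GCG TAT CTG ACC GCA GAG GCT ACA TAT CGT CAA TCC ATT CAA CAC TGC AAG — no ATG→stop ORF.
Frame -1: CTT GCA GTG TTG AAT GGA TTG ACG ATA TGT AGC CTC TGC GGT CAG ATA CGC GCT CCC AGG GAC — no ATG→stop ORF.
Frame -2: TTG CAG TGT TGA ATG GAT TGA CGA TAT GTA GCC TCT GCG GTC AGA TAC GCG CTC CCA GGG ACG — ATG at 14, stop TGA at 20 → 9 nt.
Frame -3: TGC AGT GTT GAA TGG ATT GAC GAT ATG TAG CCT CTG CGG TCA GAT ACG CGC TCC CAG GGA CGA — ATG at 27, stop TAG at 30 → 6 nt.
ORFs ≥ 3 codons: frame -2 14–22 (3 codons). Count = 1.

1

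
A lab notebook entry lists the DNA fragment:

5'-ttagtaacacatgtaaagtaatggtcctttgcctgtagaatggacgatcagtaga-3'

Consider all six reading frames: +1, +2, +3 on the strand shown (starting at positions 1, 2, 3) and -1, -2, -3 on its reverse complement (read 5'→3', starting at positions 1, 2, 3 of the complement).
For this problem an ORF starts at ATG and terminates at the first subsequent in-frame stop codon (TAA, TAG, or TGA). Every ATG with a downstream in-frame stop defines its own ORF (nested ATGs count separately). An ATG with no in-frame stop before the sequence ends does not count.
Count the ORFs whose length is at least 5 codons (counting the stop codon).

Reverse complement (5'→3'): TCTACTGATCGTCCATTCTACAGGCAAAGGACCATTACTTTACATGTGTTACTAA
Frame +1: TTA GTA ACA CAT GTA AAG TAA TGG TCC TTT GCC TGT AGA ATG GAC GAT CAG TAG — ATG at 40, stop TAG at 52 → 15 nt.
Frame +2: TAG TAA CAC ATG TAA AGT AAT GGT CCT TTG CCT GTA GAA TGG ACG ATC AGT AGA — ATG at 11, stop TAA at 14 → 6 nt.
Frame +3: AGT AAC ACA TGT AAA GTA ATG GTC CTT TGC CTG TAG AAT GGA CGA TCA GTA — ATG at 21, stop TAG at 36 → 18 nt.
Frame -1: TCT ACT GAT CGT CCA TTC TAC AGG CAA AGG ACC ATT ACT TTA CAT GTG TTA CTA — no ATG→stop ORF.
Frame -2: CTA CTG ATC GTC CAT TCT ACA GGC AAA GGA CCA TTA CTT TAC ATG TGT TAC TAA — ATG at 44, stop TAA at 53 → 12 nt.
Frame -3: TAC TGA TCG TCC ATT CTA CAG GCA AAG GAC CAT TAC TTT ACA TGT GTT ACT — no ATG→stop ORF.
ORFs ≥ 5 codons: frame +1 40–54 (5 codons), frame +3 21–38 (6 codons). Count = 2.

2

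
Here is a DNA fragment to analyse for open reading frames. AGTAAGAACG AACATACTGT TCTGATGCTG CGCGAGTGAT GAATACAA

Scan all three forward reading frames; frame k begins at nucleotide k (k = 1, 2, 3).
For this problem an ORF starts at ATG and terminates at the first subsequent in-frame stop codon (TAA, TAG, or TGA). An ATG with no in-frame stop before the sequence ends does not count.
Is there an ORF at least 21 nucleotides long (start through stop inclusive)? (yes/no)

no

Frame 1: AGT AAG AAC GAA CAT ACT GTT CTG ATG CTG CGC GAG TGA TGA ATA CAA — ATG at 25, stop TGA at 37 → 15 nt.
Frame 2: GTA AGA ACG AAC ATA CTG TTC TGA TGC TGC GCG AGT GAT GAA TAC — no ATG→stop ORF.
Frame 3: TAA GAA CGA ACA TAC TGT TCT GAT GCT GCG CGA GTG ATG AAT ACA — no ATG→stop ORF.
Largest ORF found is 15 nucleotides < 21, so no.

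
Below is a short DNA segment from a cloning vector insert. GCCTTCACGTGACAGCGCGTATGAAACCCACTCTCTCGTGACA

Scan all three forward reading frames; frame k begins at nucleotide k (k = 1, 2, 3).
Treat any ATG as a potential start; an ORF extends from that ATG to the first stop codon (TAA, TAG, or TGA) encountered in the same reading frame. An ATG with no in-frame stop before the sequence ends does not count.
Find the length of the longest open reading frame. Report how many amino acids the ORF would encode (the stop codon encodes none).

6

Frame 1: GCC TTC ACG TGA CAG CGC GTA TGA AAC CCA CTC TCT CGT GAC — no ATG→stop ORF.
Frame 2: CCT TCA CGT GAC AGC GCG TAT GAA ACC CAC TCT CTC GTG ACA — no ATG→stop ORF.
Frame 3: CTT CAC GTG ACA GCG CGT ATG AAA CCC ACT CTC TCG TGA — ATG at 21, stop TGA at 39 → 21 nt.
Longest: frame 3, positions 21–41, 21 nt = 7 codons = 6 aa. → 6 amino acids.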